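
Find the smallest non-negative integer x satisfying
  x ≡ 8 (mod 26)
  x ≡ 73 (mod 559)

gcd(26, 559) = 13 and 13 | (73 − 8), so the pair is consistent; merging gives x ≡ 632 (mod 1118), where 1118 = lcm(26, 559).
The solution is unique modulo lcm(26, 559) = 1118.

632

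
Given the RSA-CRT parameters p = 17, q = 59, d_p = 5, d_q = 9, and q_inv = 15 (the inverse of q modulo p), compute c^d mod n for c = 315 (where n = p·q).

926

m₁ = c^(d_p) mod p: c ≡ 9 (mod 17), and 9^5 mod 17 = 8.
m₂ = c^(d_q) mod q: c ≡ 20 (mod 59), and 20^9 mod 59 = 41.
h = q_inv·(m₁ − m₂) mod p = 15·(8 − 41) mod 17 = 15.
m = m₂ + h·q = 41 + 15·59 = 926.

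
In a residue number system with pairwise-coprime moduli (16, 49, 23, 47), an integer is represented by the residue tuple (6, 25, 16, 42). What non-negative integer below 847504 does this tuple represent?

450678

Combine the congruences pairwise.
From x ≡ 6 (mod 16) write x = 6 + 16t. Substituting into x ≡ 25 (mod 49) gives 16t ≡ 19 (mod 49), and since 16⁻¹ ≡ 46 (mod 49), t ≡ 41. Hence x ≡ 6 + 16·41 = 662 (mod 784).
From x ≡ 662 (mod 784) write x = 662 + 784t. Substituting into x ≡ 16 (mod 23) gives 784t ≡ 21 (mod 23), and since 2⁻¹ ≡ 12 (mod 23), t ≡ 22. Hence x ≡ 662 + 784·22 = 17910 (mod 18032).
From x ≡ 17910 (mod 18032) write x = 17910 + 18032t. Substituting into x ≡ 42 (mod 47) gives 18032t ≡ 39 (mod 47), and since 31⁻¹ ≡ 44 (mod 47), t ≡ 24. Hence x ≡ 17910 + 18032·24 = 450678 (mod 847504).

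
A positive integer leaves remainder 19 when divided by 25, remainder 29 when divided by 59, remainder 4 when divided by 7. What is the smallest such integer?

5044

Combine the congruences pairwise.
From n ≡ 19 (mod 25) write n = 19 + 25t. Substituting into n ≡ 29 (mod 59) gives 25t ≡ 10 (mod 59), and since 25⁻¹ ≡ 26 (mod 59), t ≡ 24. Hence n ≡ 19 + 25·24 = 619 (mod 1475).
From n ≡ 619 (mod 1475) write n = 619 + 1475t. Substituting into n ≡ 4 (mod 7) gives 1475t ≡ 1 (mod 7), and since 5⁻¹ ≡ 3 (mod 7), t ≡ 3. Hence n ≡ 619 + 1475·3 = 5044 (mod 10325).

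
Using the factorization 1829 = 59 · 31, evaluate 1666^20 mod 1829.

Mod 59: 1666 ≡ 14; 14^20 ≡ 51 (mod 59).
Mod 31: 1666 ≡ 23; 23^20 ≡ 1 (mod 31).
Combine by CRT: x ≡ 51 (mod 59), x ≡ 1 (mod 31) ⇒ x ≡ 1644 (mod 1829).

1644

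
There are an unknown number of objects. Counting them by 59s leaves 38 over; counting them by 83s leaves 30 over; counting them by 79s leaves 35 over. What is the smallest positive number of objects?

The moduli are pairwise coprime; M = 59·83·79 = 386863.
M/59 = 6557; 6557 ≡ 8 (mod 59); 8·37 ≡ 1, so inverse 37.
M/83 = 4661; 4661 ≡ 13 (mod 83); 13·32 ≡ 1, so inverse 32.
M/79 = 4897; 4897 ≡ 78 (mod 79); 78·78 ≡ 1, so inverse 78.
N ≡ 38·6557·37 + 30·4661·32 + 35·4897·78 = 27062512.
27062512 mod 386863 = 368965.

368965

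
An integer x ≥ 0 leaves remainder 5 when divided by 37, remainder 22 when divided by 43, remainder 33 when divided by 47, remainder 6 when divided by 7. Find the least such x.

400567

From x ≡ 5 (mod 37) write x = 5 + 37t. Substituting into x ≡ 22 (mod 43) gives 37t ≡ 17 (mod 43), and since 37⁻¹ ≡ 7 (mod 43), t ≡ 33. Hence x ≡ 5 + 37·33 = 1226 (mod 1591).
From x ≡ 1226 (mod 1591) write x = 1226 + 1591t. Substituting into x ≡ 33 (mod 47) gives 1591t ≡ 29 (mod 47), and since 40⁻¹ ≡ 20 (mod 47), t ≡ 16. Hence x ≡ 1226 + 1591·16 = 26682 (mod 74777).
From x ≡ 26682 (mod 74777) write x = 26682 + 74777t. Substituting into x ≡ 6 (mod 7) gives 74777t ≡ 1 (mod 7), and since 3⁻¹ ≡ 5 (mod 7), t ≡ 5. Hence x ≡ 26682 + 74777·5 = 400567 (mod 523439).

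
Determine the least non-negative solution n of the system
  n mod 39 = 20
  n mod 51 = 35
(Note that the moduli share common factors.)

137

Combine the congruences pairwise.
gcd(39, 51) = 3 and 3 | (35 − 20), so the pair is consistent; merging gives n ≡ 137 (mod 663), where 663 = lcm(39, 51).
The solution is unique modulo lcm(39, 51) = 663.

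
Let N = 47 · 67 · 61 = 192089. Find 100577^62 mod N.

65597

Mod 47: 100577 ≡ 44; by Fermat, exponent reduces to 62 mod 46 = 16; 44^16 ≡ 32 (mod 47).
Mod 67: 100577 ≡ 10; 10^62 ≡ 4 (mod 67).
Mod 61: 100577 ≡ 49; by Fermat, exponent reduces to 62 mod 60 = 2; 49^2 ≡ 22 (mod 61).
Combine by CRT: x ≡ 32 (mod 47), x ≡ 4 (mod 67), x ≡ 22 (mod 61) ⇒ x ≡ 65597 (mod 192089).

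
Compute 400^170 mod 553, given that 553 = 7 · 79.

36

Mod 7: 400 ≡ 1; by Fermat, exponent reduces to 170 mod 6 = 2; 1^2 ≡ 1 (mod 7).
Mod 79: 400 ≡ 5; by Fermat, exponent reduces to 170 mod 78 = 14; 5^14 ≡ 36 (mod 79).
Combine by CRT: x ≡ 1 (mod 7), x ≡ 36 (mod 79) ⇒ x ≡ 36 (mod 553).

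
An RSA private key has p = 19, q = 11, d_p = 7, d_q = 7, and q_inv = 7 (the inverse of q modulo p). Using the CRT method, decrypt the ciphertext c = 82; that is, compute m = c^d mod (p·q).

m₁ = c^(d_p) mod p: c ≡ 6 (mod 19), and 6^7 mod 19 = 9.
m₂ = c^(d_q) mod q: c ≡ 5 (mod 11), and 5^7 mod 11 = 3.
h = q_inv·(m₁ − m₂) mod p = 7·(9 − 3) mod 19 = 4.
m = m₂ + h·q = 3 + 4·11 = 47.

47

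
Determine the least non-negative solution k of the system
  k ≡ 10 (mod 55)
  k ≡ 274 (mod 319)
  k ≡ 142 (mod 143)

gcd(55, 319) = 11 and 11 | (274 − 10), so the pair is consistent; merging gives k ≡ 1550 (mod 1595), where 1595 = lcm(55, 319).
gcd(1595, 143) = 11 and 11 | (142 − 1550), so the pair is consistent; merging gives k ≡ 3145 (mod 20735), where 20735 = lcm(1595, 143).
The solution is unique modulo lcm(55, 319, 143) = 20735.

3145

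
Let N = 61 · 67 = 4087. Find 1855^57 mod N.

Mod 61: 1855 ≡ 25; 25^57 ≡ 34 (mod 61).
Mod 67: 1855 ≡ 46; 46^57 ≡ 8 (mod 67).
Combine by CRT: x ≡ 34 (mod 61), x ≡ 8 (mod 67) ⇒ x ≡ 3023 (mod 4087).

3023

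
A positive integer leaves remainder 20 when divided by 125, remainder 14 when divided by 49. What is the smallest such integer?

From t ≡ 20 (mod 125) write t = 20 + 125s. Substituting into t ≡ 14 (mod 49) gives 125s ≡ 43 (mod 49), and since 27⁻¹ ≡ 20 (mod 49), s ≡ 27. Hence t ≡ 20 + 125·27 = 3395 (mod 6125).

3395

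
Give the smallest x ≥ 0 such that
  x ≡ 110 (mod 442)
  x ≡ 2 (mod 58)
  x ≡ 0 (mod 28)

gcd(442, 58) = 2 and 2 | (2 − 110), so the pair is consistent; merging gives x ≡ 11602 (mod 12818), where 12818 = lcm(442, 58).
gcd(12818, 28) = 2 and 2 | (0 − 11602), so the pair is consistent; merging gives x ≡ 152600 (mod 179452), where 179452 = lcm(12818, 28).
The solution is unique modulo lcm(442, 58, 28) = 179452.

152600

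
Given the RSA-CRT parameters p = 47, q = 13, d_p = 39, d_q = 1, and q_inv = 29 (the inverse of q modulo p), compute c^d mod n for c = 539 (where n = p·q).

m₁ = c^(d_p) mod p: c ≡ 22 (mod 47), and 22^39 mod 47 = 40.
m₂ = c^(d_q) mod q: c ≡ 6 (mod 13), and 6^1 mod 13 = 6.
h = q_inv·(m₁ − m₂) mod p = 29·(40 − 6) mod 47 = 46.
m = m₂ + h·q = 6 + 46·13 = 604.

604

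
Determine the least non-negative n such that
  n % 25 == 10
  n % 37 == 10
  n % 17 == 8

6485

From n ≡ 10 (mod 25) write n = 10 + 25t. Substituting into n ≡ 10 (mod 37) gives 25t ≡ 0 (mod 37), and since 25⁻¹ ≡ 3 (mod 37), t ≡ 0. Hence n ≡ 10 + 25·0 = 10 (mod 925).
From n ≡ 10 (mod 925) write n = 10 + 925t. Substituting into n ≡ 8 (mod 17) gives 925t ≡ 15 (mod 17), and since 7⁻¹ ≡ 5 (mod 17), t ≡ 7. Hence n ≡ 10 + 925·7 = 6485 (mod 15725).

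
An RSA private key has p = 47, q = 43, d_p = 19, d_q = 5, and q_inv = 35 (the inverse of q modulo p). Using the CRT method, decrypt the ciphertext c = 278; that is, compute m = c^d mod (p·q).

1918

m₁ = c^(d_p) mod p: c ≡ 43 (mod 47), and 43^19 mod 47 = 38.
m₂ = c^(d_q) mod q: c ≡ 20 (mod 43), and 20^5 mod 43 = 26.
h = q_inv·(m₁ − m₂) mod p = 35·(38 − 26) mod 47 = 44.
m = m₂ + h·q = 26 + 44·43 = 1918.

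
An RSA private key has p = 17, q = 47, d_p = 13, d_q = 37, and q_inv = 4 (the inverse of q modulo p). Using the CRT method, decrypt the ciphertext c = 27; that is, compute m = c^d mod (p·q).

m₁ = c^(d_p) mod p: c ≡ 10 (mod 17), and 10^13 mod 17 = 11.
m₂ = c^(d_q) mod q: c ≡ 27 (mod 47), and 27^37 mod 47 = 18.
h = q_inv·(m₁ − m₂) mod p = 4·(11 − 18) mod 17 = 6.
m = m₂ + h·q = 18 + 6·47 = 300.

300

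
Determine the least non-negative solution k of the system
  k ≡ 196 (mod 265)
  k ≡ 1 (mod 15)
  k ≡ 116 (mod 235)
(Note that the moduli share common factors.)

gcd(265, 15) = 5 and 5 | (1 − 196), so the pair is consistent; merging gives k ≡ 196 (mod 795), where 795 = lcm(265, 15).
gcd(795, 235) = 5 and 5 | (116 − 196), so the pair is consistent; merging gives k ≡ 16096 (mod 37365), where 37365 = lcm(795, 235).
The solution is unique modulo lcm(265, 15, 235) = 37365.

16096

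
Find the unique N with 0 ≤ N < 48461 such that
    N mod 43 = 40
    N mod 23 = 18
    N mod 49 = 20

35300

From N ≡ 40 (mod 43) write N = 40 + 43t. Substituting into N ≡ 18 (mod 23) gives 43t ≡ 1 (mod 23), and since 20⁻¹ ≡ 15 (mod 23), t ≡ 15. Hence N ≡ 40 + 43·15 = 685 (mod 989).
From N ≡ 685 (mod 989) write N = 685 + 989t. Substituting into N ≡ 20 (mod 49) gives 989t ≡ 21 (mod 49), and since 9⁻¹ ≡ 11 (mod 49), t ≡ 35. Hence N ≡ 685 + 989·35 = 35300 (mod 48461).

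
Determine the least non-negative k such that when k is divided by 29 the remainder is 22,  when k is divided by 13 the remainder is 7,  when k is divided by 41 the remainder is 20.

8548

The moduli are pairwise coprime; N = 29·13·41 = 15457.
N/29 = 533; 533 ≡ 11 (mod 29); 11·8 ≡ 1, so inverse 8.
N/13 = 1189; 1189 ≡ 6 (mod 13); 6·11 ≡ 1, so inverse 11.
N/41 = 377; 377 ≡ 8 (mod 41); 8·36 ≡ 1, so inverse 36.
k ≡ 22·533·8 + 7·1189·11 + 20·377·36 = 456801.
456801 mod 15457 = 8548.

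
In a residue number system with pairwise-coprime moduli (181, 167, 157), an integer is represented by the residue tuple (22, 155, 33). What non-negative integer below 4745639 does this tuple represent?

3553414

The moduli are pairwise coprime; N = 181·167·157 = 4745639.
N/181 = 26219; 26219 ≡ 155 (mod 181); 155·174 ≡ 1, so inverse 174.
N/167 = 28417; 28417 ≡ 27 (mod 167); 27·99 ≡ 1, so inverse 99.
N/157 = 30227; 30227 ≡ 83 (mod 157); 83·70 ≡ 1, so inverse 70.
x ≡ 22·26219·174 + 155·28417·99 + 33·30227·70 = 606249567.
606249567 mod 4745639 = 3553414.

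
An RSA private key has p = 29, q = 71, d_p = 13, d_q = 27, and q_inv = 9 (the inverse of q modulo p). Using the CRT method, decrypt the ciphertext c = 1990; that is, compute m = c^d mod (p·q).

m₁ = c^(d_p) mod p: c ≡ 18 (mod 29), and 18^13 mod 29 = 8.
m₂ = c^(d_q) mod q: c ≡ 2 (mod 71), and 2^27 mod 71 = 38.
h = q_inv·(m₁ − m₂) mod p = 9·(8 − 38) mod 29 = 20.
m = m₂ + h·q = 38 + 20·71 = 1458.

1458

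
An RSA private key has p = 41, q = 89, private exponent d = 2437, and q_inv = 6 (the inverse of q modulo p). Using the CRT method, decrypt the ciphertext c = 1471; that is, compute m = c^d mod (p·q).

3628

d_p = d mod (p−1) = 2437 mod 40 = 37; d_q = d mod (q−1) = 61.
m₁ = c^(d_p) mod p: c ≡ 36 (mod 41), and 36^37 mod 41 = 20.
m₂ = c^(d_q) mod q: c ≡ 47 (mod 89), and 47^61 mod 89 = 68.
h = q_inv·(m₁ − m₂) mod p = 6·(20 − 68) mod 41 = 40.
m = m₂ + h·q = 68 + 40·89 = 3628.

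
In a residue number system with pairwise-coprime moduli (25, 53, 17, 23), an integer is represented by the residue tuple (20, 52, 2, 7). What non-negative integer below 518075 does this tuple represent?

From x ≡ 20 (mod 25) write x = 20 + 25t. Substituting into x ≡ 52 (mod 53) gives 25t ≡ 32 (mod 53), and since 25⁻¹ ≡ 17 (mod 53), t ≡ 14. Hence x ≡ 20 + 25·14 = 370 (mod 1325).
From x ≡ 370 (mod 1325) write x = 370 + 1325t. Substituting into x ≡ 2 (mod 17) gives 1325t ≡ 6 (mod 17), and since 16⁻¹ ≡ 16 (mod 17), t ≡ 11. Hence x ≡ 370 + 1325·11 = 14945 (mod 22525).
From x ≡ 14945 (mod 22525) write x = 14945 + 22525t. Substituting into x ≡ 7 (mod 23) gives 22525t ≡ 12 (mod 23), and since 8⁻¹ ≡ 3 (mod 23), t ≡ 13. Hence x ≡ 14945 + 22525·13 = 307770 (mod 518075).

307770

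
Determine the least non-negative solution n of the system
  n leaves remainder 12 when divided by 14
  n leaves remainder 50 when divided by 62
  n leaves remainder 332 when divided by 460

6312

Combine the congruences pairwise.
gcd(14, 62) = 2 and 2 | (50 − 12), so the pair is consistent; merging gives n ≡ 236 (mod 434), where 434 = lcm(14, 62).
gcd(434, 460) = 2 and 2 | (332 − 236), so the pair is consistent; merging gives n ≡ 6312 (mod 99820), where 99820 = lcm(434, 460).
The solution is unique modulo lcm(14, 62, 460) = 99820.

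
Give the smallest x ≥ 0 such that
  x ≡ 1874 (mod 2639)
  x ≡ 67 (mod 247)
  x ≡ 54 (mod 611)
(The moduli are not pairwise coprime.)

556064

Combine the congruences pairwise.
gcd(2639, 247) = 13 and 13 | (67 − 1874), so the pair is consistent; merging gives x ≡ 4513 (mod 50141), where 50141 = lcm(2639, 247).
gcd(50141, 611) = 13 and 13 | (54 − 4513), so the pair is consistent; merging gives x ≡ 556064 (mod 2356627), where 2356627 = lcm(50141, 611).
The solution is unique modulo lcm(2639, 247, 611) = 2356627.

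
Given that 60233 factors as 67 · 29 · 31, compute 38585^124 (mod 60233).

Mod 67: 38585 ≡ 60; by Fermat, exponent reduces to 124 mod 66 = 58; 60^58 ≡ 36 (mod 67).
Mod 29: 38585 ≡ 15; by Fermat, exponent reduces to 124 mod 28 = 12; 15^12 ≡ 25 (mod 29).
Mod 31: 38585 ≡ 21; by Fermat, exponent reduces to 124 mod 30 = 4; 21^4 ≡ 18 (mod 31).
Combine by CRT: x ≡ 36 (mod 67), x ≡ 25 (mod 29), x ≡ 18 (mod 31) ⇒ x ≡ 17657 (mod 60233).

17657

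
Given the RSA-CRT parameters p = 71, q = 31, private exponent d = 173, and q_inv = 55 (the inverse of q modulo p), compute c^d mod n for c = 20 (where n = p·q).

d_p = d mod (p−1) = 173 mod 70 = 33; d_q = d mod (q−1) = 23.
m₁ = c^(d_p) mod p: c ≡ 20 (mod 71), and 20^33 mod 71 = 30.
m₂ = c^(d_q) mod q: c ≡ 20 (mod 31), and 20^23 mod 31 = 19.
h = q_inv·(m₁ − m₂) mod p = 55·(30 − 19) mod 71 = 37.
m = m₂ + h·q = 19 + 37·31 = 1166.

1166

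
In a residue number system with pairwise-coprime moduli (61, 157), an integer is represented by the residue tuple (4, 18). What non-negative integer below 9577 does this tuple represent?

Combine the congruences pairwise.
From x ≡ 4 (mod 61) write x = 4 + 61t. Substituting into x ≡ 18 (mod 157) gives 61t ≡ 14 (mod 157), and since 61⁻¹ ≡ 139 (mod 157), t ≡ 62. Hence x ≡ 4 + 61·62 = 3786 (mod 9577).

3786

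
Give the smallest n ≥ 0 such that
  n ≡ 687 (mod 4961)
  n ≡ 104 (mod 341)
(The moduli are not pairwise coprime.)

gcd(4961, 341) = 11 and 11 | (104 − 687), so the pair is consistent; merging gives n ≡ 30453 (mod 153791), where 153791 = lcm(4961, 341).
The solution is unique modulo lcm(4961, 341) = 153791.

30453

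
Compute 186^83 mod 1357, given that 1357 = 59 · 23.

64

Mod 59: 186 ≡ 9; by Fermat, exponent reduces to 83 mod 58 = 25; 9^25 ≡ 5 (mod 59).
Mod 23: 186 ≡ 2; by Fermat, exponent reduces to 83 mod 22 = 17; 2^17 ≡ 18 (mod 23).
Combine by CRT: x ≡ 5 (mod 59), x ≡ 18 (mod 23) ⇒ x ≡ 64 (mod 1357).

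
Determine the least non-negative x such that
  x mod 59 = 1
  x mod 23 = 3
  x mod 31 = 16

Combine the congruences pairwise.
From x ≡ 1 (mod 59) write x = 1 + 59t. Substituting into x ≡ 3 (mod 23) gives 59t ≡ 2 (mod 23), and since 13⁻¹ ≡ 16 (mod 23), t ≡ 9. Hence x ≡ 1 + 59·9 = 532 (mod 1357).
From x ≡ 532 (mod 1357) write x = 532 + 1357t. Substituting into x ≡ 16 (mod 31) gives 1357t ≡ 11 (mod 31), and since 24⁻¹ ≡ 22 (mod 31), t ≡ 25. Hence x ≡ 532 + 1357·25 = 34457 (mod 42067).

34457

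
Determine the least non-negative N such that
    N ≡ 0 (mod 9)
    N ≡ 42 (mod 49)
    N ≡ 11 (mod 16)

6363

The moduli are pairwise coprime; M = 9·49·16 = 7056.
M/9 = 784; 784 ≡ 1 (mod 9), inverse 1.
M/49 = 144; 144 ≡ 46 (mod 49); 46·16 ≡ 1, so inverse 16.
M/16 = 441; 441 ≡ 9 (mod 16); 9·9 ≡ 1, so inverse 9.
N ≡ 0·784·1 + 42·144·16 + 11·441·9 = 140427.
140427 mod 7056 = 6363.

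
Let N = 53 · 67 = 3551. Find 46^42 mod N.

Mod 53: 46 ≡ 46; 46^42 ≡ 28 (mod 53).
Mod 67: 46 ≡ 46; 46^42 ≡ 25 (mod 67).
Combine by CRT: x ≡ 28 (mod 53), x ≡ 25 (mod 67) ⇒ x ≡ 293 (mod 3551).

293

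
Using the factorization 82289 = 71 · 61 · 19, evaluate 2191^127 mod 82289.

22464

Mod 71: 2191 ≡ 61; by Fermat, exponent reduces to 127 mod 70 = 57; 61^57 ≡ 28 (mod 71).
Mod 61: 2191 ≡ 56; by Fermat, exponent reduces to 127 mod 60 = 7; 56^7 ≡ 16 (mod 61).
Mod 19: 2191 ≡ 6; by Fermat, exponent reduces to 127 mod 18 = 1; 6^1 ≡ 6 (mod 19).
Combine by CRT: x ≡ 28 (mod 71), x ≡ 16 (mod 61), x ≡ 6 (mod 19) ⇒ x ≡ 22464 (mod 82289).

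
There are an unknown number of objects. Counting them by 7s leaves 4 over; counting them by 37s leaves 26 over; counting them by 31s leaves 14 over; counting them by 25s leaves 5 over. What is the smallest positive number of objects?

84830

From N ≡ 4 (mod 7) write N = 4 + 7t. Substituting into N ≡ 26 (mod 37) gives 7t ≡ 22 (mod 37), and since 7⁻¹ ≡ 16 (mod 37), t ≡ 19. Hence N ≡ 4 + 7·19 = 137 (mod 259).
From N ≡ 137 (mod 259) write N = 137 + 259t. Substituting into N ≡ 14 (mod 31) gives 259t ≡ 1 (mod 31), and since 11⁻¹ ≡ 17 (mod 31), t ≡ 17. Hence N ≡ 137 + 259·17 = 4540 (mod 8029).
From N ≡ 4540 (mod 8029) write N = 4540 + 8029t. Substituting into N ≡ 5 (mod 25) gives 8029t ≡ 15 (mod 25), and since 4⁻¹ ≡ 19 (mod 25), t ≡ 10. Hence N ≡ 4540 + 8029·10 = 84830 (mod 200725).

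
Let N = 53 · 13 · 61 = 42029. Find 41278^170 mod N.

11969

Mod 53: 41278 ≡ 44; by Fermat, exponent reduces to 170 mod 52 = 14; 44^14 ≡ 44 (mod 53).
Mod 13: 41278 ≡ 3; by Fermat, exponent reduces to 170 mod 12 = 2; 3^2 ≡ 9 (mod 13).
Mod 61: 41278 ≡ 42; by Fermat, exponent reduces to 170 mod 60 = 50; 42^50 ≡ 13 (mod 61).
Combine by CRT: x ≡ 44 (mod 53), x ≡ 9 (mod 13), x ≡ 13 (mod 61) ⇒ x ≡ 11969 (mod 42029).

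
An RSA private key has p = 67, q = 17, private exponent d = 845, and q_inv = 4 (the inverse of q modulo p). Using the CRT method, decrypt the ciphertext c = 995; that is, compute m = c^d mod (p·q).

d_p = d mod (p−1) = 845 mod 66 = 53; d_q = d mod (q−1) = 13.
m₁ = c^(d_p) mod p: c ≡ 57 (mod 67), and 57^53 mod 67 = 7.
m₂ = c^(d_q) mod q: c ≡ 9 (mod 17), and 9^13 mod 17 = 8.
h = q_inv·(m₁ − m₂) mod p = 4·(7 − 8) mod 67 = 63.
m = m₂ + h·q = 8 + 63·17 = 1079.

1079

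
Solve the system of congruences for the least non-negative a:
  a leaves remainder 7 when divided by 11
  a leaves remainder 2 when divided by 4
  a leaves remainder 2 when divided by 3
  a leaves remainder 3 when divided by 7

The moduli are pairwise coprime; N = 11·4·3·7 = 924.
N/11 = 84; 84 ≡ 7 (mod 11); 7·8 ≡ 1, so inverse 8.
N/4 = 231; 231 ≡ 3 (mod 4); 3·3 ≡ 1, so inverse 3.
N/3 = 308; 308 ≡ 2 (mod 3); 2·2 ≡ 1, so inverse 2.
N/7 = 132; 132 ≡ 6 (mod 7); 6·6 ≡ 1, so inverse 6.
a ≡ 7·84·8 + 2·231·3 + 2·308·2 + 3·132·6 = 9698.
9698 mod 924 = 458.

458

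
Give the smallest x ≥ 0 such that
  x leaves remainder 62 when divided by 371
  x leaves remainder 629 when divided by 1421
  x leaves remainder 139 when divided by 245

gcd(371, 1421) = 7 and 7 | (629 − 62), so the pair is consistent; merging gives x ≡ 13418 (mod 75313), where 75313 = lcm(371, 1421).
gcd(75313, 245) = 49 and 49 | (139 − 13418), so the pair is consistent; merging gives x ≡ 164044 (mod 376565), where 376565 = lcm(75313, 245).
The solution is unique modulo lcm(371, 1421, 245) = 376565.

164044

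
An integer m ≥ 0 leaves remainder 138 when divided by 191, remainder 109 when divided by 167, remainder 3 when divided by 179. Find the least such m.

3852799

The moduli are pairwise coprime; N = 191·167·179 = 5709563.
N/191 = 29893; 29893 ≡ 97 (mod 191); 97·128 ≡ 1, so inverse 128.
N/167 = 34189; 34189 ≡ 121 (mod 167); 121·98 ≡ 1, so inverse 98.
N/179 = 31897; 31897 ≡ 35 (mod 179); 35·133 ≡ 1, so inverse 133.
m ≡ 138·29893·128 + 109·34189·98 + 3·31897·133 = 905963753.
905963753 mod 5709563 = 3852799.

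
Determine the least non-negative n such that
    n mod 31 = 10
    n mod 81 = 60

Combine the congruences pairwise.
From n ≡ 10 (mod 31) write n = 10 + 31t. Substituting into n ≡ 60 (mod 81) gives 31t ≡ 50 (mod 81), and since 31⁻¹ ≡ 34 (mod 81), t ≡ 80. Hence n ≡ 10 + 31·80 = 2490 (mod 2511).

2490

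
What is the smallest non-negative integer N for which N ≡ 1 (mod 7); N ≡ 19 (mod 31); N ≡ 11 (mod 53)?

From N ≡ 1 (mod 7) write N = 1 + 7t. Substituting into N ≡ 19 (mod 31) gives 7t ≡ 18 (mod 31), and since 7⁻¹ ≡ 9 (mod 31), t ≡ 7. Hence N ≡ 1 + 7·7 = 50 (mod 217).
From N ≡ 50 (mod 217) write N = 50 + 217t. Substituting into N ≡ 11 (mod 53) gives 217t ≡ 14 (mod 53), and since 5⁻¹ ≡ 32 (mod 53), t ≡ 24. Hence N ≡ 50 + 217·24 = 5258 (mod 11501).

5258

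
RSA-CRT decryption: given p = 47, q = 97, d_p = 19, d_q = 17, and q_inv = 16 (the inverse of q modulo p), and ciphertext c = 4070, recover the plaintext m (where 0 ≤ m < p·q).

1800

m₁ = c^(d_p) mod p: c ≡ 28 (mod 47), and 28^19 mod 47 = 14.
m₂ = c^(d_q) mod q: c ≡ 93 (mod 97), and 93^17 mod 97 = 54.
h = q_inv·(m₁ − m₂) mod p = 16·(14 − 54) mod 47 = 18.
m = m₂ + h·q = 54 + 18·97 = 1800.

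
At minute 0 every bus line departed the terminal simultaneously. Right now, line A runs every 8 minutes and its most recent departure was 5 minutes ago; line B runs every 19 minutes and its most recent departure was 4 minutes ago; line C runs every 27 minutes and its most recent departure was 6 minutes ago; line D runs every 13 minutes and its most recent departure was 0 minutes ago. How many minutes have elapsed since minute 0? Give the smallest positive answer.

The moduli are pairwise coprime; N = 8·19·27·13 = 53352.
N/8 = 6669; 6669 ≡ 5 (mod 8); 5·5 ≡ 1, so inverse 5.
N/19 = 2808; 2808 ≡ 15 (mod 19); 15·14 ≡ 1, so inverse 14.
N/27 = 1976; 1976 ≡ 5 (mod 27); 5·11 ≡ 1, so inverse 11.
N/13 = 4104; 4104 ≡ 9 (mod 13); 9·3 ≡ 1, so inverse 3.
t ≡ 5·6669·5 + 4·2808·14 + 6·1976·11 + 0·4104·3 = 454389.
454389 mod 53352 = 27573.

27573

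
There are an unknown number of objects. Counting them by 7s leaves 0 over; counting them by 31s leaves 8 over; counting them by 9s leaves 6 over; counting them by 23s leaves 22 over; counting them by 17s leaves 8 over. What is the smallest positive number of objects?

396312

From N ≡ 0 (mod 7) write N = 0 + 7t. Substituting into N ≡ 8 (mod 31) gives 7t ≡ 8 (mod 31), and since 7⁻¹ ≡ 9 (mod 31), t ≡ 10. Hence N ≡ 0 + 7·10 = 70 (mod 217).
From N ≡ 70 (mod 217) write N = 70 + 217t. Substituting into N ≡ 6 (mod 9) gives 217t ≡ 8 (mod 9), and since 1⁻¹ ≡ 1 (mod 9), t ≡ 8. Hence N ≡ 70 + 217·8 = 1806 (mod 1953).
From N ≡ 1806 (mod 1953) write N = 1806 + 1953t. Substituting into N ≡ 22 (mod 23) gives 1953t ≡ 10 (mod 23), and since 21⁻¹ ≡ 11 (mod 23), t ≡ 18. Hence N ≡ 1806 + 1953·18 = 36960 (mod 44919).
From N ≡ 36960 (mod 44919) write N = 36960 + 44919t. Substituting into N ≡ 8 (mod 17) gives 44919t ≡ 6 (mod 17), and since 5⁻¹ ≡ 7 (mod 17), t ≡ 8. Hence N ≡ 36960 + 44919·8 = 396312 (mod 763623).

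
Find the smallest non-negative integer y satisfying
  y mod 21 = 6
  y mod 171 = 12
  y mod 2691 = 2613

gcd(21, 171) = 3 and 3 | (12 − 6), so the pair is consistent; merging gives y ≡ 867 (mod 1197), where 1197 = lcm(21, 171).
gcd(1197, 2691) = 9 and 9 | (2613 − 867), so the pair is consistent; merging gives y ≡ 301314 (mod 357903), where 357903 = lcm(1197, 2691).
The solution is unique modulo lcm(21, 171, 2691) = 357903.

301314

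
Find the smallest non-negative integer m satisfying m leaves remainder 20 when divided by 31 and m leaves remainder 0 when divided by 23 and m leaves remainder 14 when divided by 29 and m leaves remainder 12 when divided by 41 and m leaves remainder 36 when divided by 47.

14558333

Combine the congruences pairwise.
From m ≡ 20 (mod 31) write m = 20 + 31t. Substituting into m ≡ 0 (mod 23) gives 31t ≡ 3 (mod 23), and since 8⁻¹ ≡ 3 (mod 23), t ≡ 9. Hence m ≡ 20 + 31·9 = 299 (mod 713).
From m ≡ 299 (mod 713) write m = 299 + 713t. Substituting into m ≡ 14 (mod 29) gives 713t ≡ 5 (mod 29), and since 17⁻¹ ≡ 12 (mod 29), t ≡ 2. Hence m ≡ 299 + 713·2 = 1725 (mod 20677).
From m ≡ 1725 (mod 20677) write m = 1725 + 20677t. Substituting into m ≡ 12 (mod 41) gives 20677t ≡ 9 (mod 41), and since 13⁻¹ ≡ 19 (mod 41), t ≡ 7. Hence m ≡ 1725 + 20677·7 = 146464 (mod 847757).
From m ≡ 146464 (mod 847757) write m = 146464 + 847757t. Substituting into m ≡ 36 (mod 47) gives 847757t ≡ 24 (mod 47), and since 18⁻¹ ≡ 34 (mod 47), t ≡ 17. Hence m ≡ 146464 + 847757·17 = 14558333 (mod 39844579).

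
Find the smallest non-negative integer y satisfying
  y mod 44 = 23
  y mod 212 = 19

1079

gcd(44, 212) = 4 and 4 | (19 − 23), so the pair is consistent; merging gives y ≡ 1079 (mod 2332), where 2332 = lcm(44, 212).
The solution is unique modulo lcm(44, 212) = 2332.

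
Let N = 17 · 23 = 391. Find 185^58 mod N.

208

Mod 17: 185 ≡ 15; by Fermat, exponent reduces to 58 mod 16 = 10; 15^10 ≡ 4 (mod 17).
Mod 23: 185 ≡ 1; by Fermat, exponent reduces to 58 mod 22 = 14; 1^14 ≡ 1 (mod 23).
Combine by CRT: x ≡ 4 (mod 17), x ≡ 1 (mod 23) ⇒ x ≡ 208 (mod 391).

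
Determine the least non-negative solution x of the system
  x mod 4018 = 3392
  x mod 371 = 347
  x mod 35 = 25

gcd(4018, 371) = 7 and 7 | (347 − 3392), so the pair is consistent; merging gives x ≡ 55626 (mod 212954), where 212954 = lcm(4018, 371).
gcd(212954, 35) = 7 and 7 | (25 − 55626), so the pair is consistent; merging gives x ≡ 268580 (mod 1064770), where 1064770 = lcm(212954, 35).
The solution is unique modulo lcm(4018, 371, 35) = 1064770.

268580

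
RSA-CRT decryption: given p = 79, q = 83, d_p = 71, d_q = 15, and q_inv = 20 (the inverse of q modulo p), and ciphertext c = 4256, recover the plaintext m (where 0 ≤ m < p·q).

851

m₁ = c^(d_p) mod p: c ≡ 69 (mod 79), and 69^71 mod 79 = 61.
m₂ = c^(d_q) mod q: c ≡ 23 (mod 83), and 23^15 mod 83 = 21.
h = q_inv·(m₁ − m₂) mod p = 20·(61 − 21) mod 79 = 10.
m = m₂ + h·q = 21 + 10·83 = 851.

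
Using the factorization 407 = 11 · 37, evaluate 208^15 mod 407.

Mod 11: 208 ≡ 10; by Fermat, exponent reduces to 15 mod 10 = 5; 10^5 ≡ 10 (mod 11).
Mod 37: 208 ≡ 23; 23^15 ≡ 31 (mod 37).
Combine by CRT: x ≡ 10 (mod 11), x ≡ 31 (mod 37) ⇒ x ≡ 142 (mod 407).

142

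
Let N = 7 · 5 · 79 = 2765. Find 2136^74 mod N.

1541

Mod 7: 2136 ≡ 1; by Fermat, exponent reduces to 74 mod 6 = 2; 1^2 ≡ 1 (mod 7).
Mod 5: 2136 ≡ 1; by Fermat, exponent reduces to 74 mod 4 = 2; 1^2 ≡ 1 (mod 5).
Mod 79: 2136 ≡ 3; 3^74 ≡ 40 (mod 79).
Combine by CRT: x ≡ 1 (mod 7), x ≡ 1 (mod 5), x ≡ 40 (mod 79) ⇒ x ≡ 1541 (mod 2765).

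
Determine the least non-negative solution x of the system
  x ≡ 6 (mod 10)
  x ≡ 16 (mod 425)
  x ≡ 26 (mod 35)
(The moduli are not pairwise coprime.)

Combine the congruences pairwise.
gcd(10, 425) = 5 and 5 | (16 − 6), so the pair is consistent; merging gives x ≡ 16 (mod 850), where 850 = lcm(10, 425).
gcd(850, 35) = 5 and 5 | (26 − 16), so the pair is consistent; merging gives x ≡ 866 (mod 5950), where 5950 = lcm(850, 35).
The solution is unique modulo lcm(10, 425, 35) = 5950.

866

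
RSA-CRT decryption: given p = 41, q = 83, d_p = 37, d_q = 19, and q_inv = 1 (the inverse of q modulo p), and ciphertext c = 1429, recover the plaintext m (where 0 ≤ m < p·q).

m₁ = c^(d_p) mod p: c ≡ 35 (mod 41), and 35^37 mod 41 = 26.
m₂ = c^(d_q) mod q: c ≡ 18 (mod 83), and 18^19 mod 83 = 76.
h = q_inv·(m₁ − m₂) mod p = 1·(26 − 76) mod 41 = 32.
m = m₂ + h·q = 76 + 32·83 = 2732.

2732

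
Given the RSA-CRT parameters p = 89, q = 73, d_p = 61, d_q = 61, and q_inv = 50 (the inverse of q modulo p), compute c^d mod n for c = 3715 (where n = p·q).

1160

m₁ = c^(d_p) mod p: c ≡ 66 (mod 89), and 66^61 mod 89 = 3.
m₂ = c^(d_q) mod q: c ≡ 65 (mod 73), and 65^61 mod 73 = 65.
h = q_inv·(m₁ − m₂) mod p = 50·(3 − 65) mod 89 = 15.
m = m₂ + h·q = 65 + 15·73 = 1160.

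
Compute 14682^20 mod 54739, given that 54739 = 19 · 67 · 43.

Mod 19: 14682 ≡ 14; by Fermat, exponent reduces to 20 mod 18 = 2; 14^2 ≡ 6 (mod 19).
Mod 67: 14682 ≡ 9; 9^20 ≡ 24 (mod 67).
Mod 43: 14682 ≡ 19; 19^20 ≡ 9 (mod 43).
Combine by CRT: x ≡ 6 (mod 19), x ≡ 24 (mod 67), x ≡ 9 (mod 43) ⇒ x ≡ 37075 (mod 54739).

37075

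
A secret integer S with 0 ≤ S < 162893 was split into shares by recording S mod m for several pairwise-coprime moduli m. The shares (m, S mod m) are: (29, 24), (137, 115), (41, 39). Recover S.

41900

From S ≡ 24 (mod 29) write S = 24 + 29t. Substituting into S ≡ 115 (mod 137) gives 29t ≡ 91 (mod 137), and since 29⁻¹ ≡ 52 (mod 137), t ≡ 74. Hence S ≡ 24 + 29·74 = 2170 (mod 3973).
From S ≡ 2170 (mod 3973) write S = 2170 + 3973t. Substituting into S ≡ 39 (mod 41) gives 3973t ≡ 1 (mod 41), and since 37⁻¹ ≡ 10 (mod 41), t ≡ 10. Hence S ≡ 2170 + 3973·10 = 41900 (mod 162893).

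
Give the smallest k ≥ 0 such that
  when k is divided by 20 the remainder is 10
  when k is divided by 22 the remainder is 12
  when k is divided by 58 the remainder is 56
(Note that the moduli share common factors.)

Combine the congruences pairwise.
gcd(20, 22) = 2 and 2 | (12 − 10), so the pair is consistent; merging gives k ≡ 210 (mod 220), where 220 = lcm(20, 22).
gcd(220, 58) = 2 and 2 | (56 − 210), so the pair is consistent; merging gives k ≡ 1970 (mod 6380), where 6380 = lcm(220, 58).
The solution is unique modulo lcm(20, 22, 58) = 6380.

1970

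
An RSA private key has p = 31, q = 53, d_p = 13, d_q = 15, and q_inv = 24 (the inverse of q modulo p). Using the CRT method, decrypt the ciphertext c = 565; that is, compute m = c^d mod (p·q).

m₁ = c^(d_p) mod p: c ≡ 7 (mod 31), and 7^13 mod 31 = 19.
m₂ = c^(d_q) mod q: c ≡ 35 (mod 53), and 35^15 mod 53 = 21.
h = q_inv·(m₁ − m₂) mod p = 24·(19 − 21) mod 31 = 14.
m = m₂ + h·q = 21 + 14·53 = 763.

763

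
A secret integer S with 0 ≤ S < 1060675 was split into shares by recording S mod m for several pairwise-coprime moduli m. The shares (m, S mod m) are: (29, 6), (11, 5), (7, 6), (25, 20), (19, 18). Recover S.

The moduli are pairwise coprime; N = 29·11·7·25·19 = 1060675.
N/29 = 36575; 36575 ≡ 6 (mod 29); 6·5 ≡ 1, so inverse 5.
N/11 = 96425; 96425 ≡ 10 (mod 11); 10·10 ≡ 1, so inverse 10.
N/7 = 151525; 151525 ≡ 3 (mod 7); 3·5 ≡ 1, so inverse 5.
N/25 = 42427; 42427 ≡ 2 (mod 25); 2·13 ≡ 1, so inverse 13.
N/19 = 55825; 55825 ≡ 3 (mod 19); 3·13 ≡ 1, so inverse 13.
S ≡ 6·36575·5 + 5·96425·10 + 6·151525·5 + 20·42427·13 + 18·55825·13 = 34558320.
34558320 mod 1060675 = 616720.

616720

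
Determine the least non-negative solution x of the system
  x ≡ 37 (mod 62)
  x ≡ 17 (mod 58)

1525

gcd(62, 58) = 2 and 2 | (17 − 37), so the pair is consistent; merging gives x ≡ 1525 (mod 1798), where 1798 = lcm(62, 58).
The solution is unique modulo lcm(62, 58) = 1798.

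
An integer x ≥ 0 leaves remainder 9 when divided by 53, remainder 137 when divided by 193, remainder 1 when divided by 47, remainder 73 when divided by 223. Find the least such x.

The moduli are pairwise coprime; N = 53·193·47·223 = 107210149.
N/53 = 2022833; 2022833 ≡ 35 (mod 53); 35·50 ≡ 1, so inverse 50.
N/193 = 555493; 555493 ≡ 39 (mod 193); 39·99 ≡ 1, so inverse 99.
N/47 = 2281067; 2281067 ≡ 16 (mod 47); 16·3 ≡ 1, so inverse 3.
N/223 = 480763; 480763 ≡ 198 (mod 223); 198·107 ≡ 1, so inverse 107.
x ≡ 9·2022833·50 + 137·555493·99 + 1·2281067·3 + 73·480763·107 = 12206509403.
12206509403 mod 107210149 = 91762566.

91762566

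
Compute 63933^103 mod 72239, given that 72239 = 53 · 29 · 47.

Mod 53: 63933 ≡ 15; by Fermat, exponent reduces to 103 mod 52 = 51; 15^51 ≡ 46 (mod 53).
Mod 29: 63933 ≡ 17; by Fermat, exponent reduces to 103 mod 28 = 19; 17^19 ≡ 12 (mod 29).
Mod 47: 63933 ≡ 13; by Fermat, exponent reduces to 103 mod 46 = 11; 13^11 ≡ 26 (mod 47).
Combine by CRT: x ≡ 46 (mod 53), x ≡ 12 (mod 29), x ≡ 26 (mod 47) ⇒ x ≡ 33913 (mod 72239).

33913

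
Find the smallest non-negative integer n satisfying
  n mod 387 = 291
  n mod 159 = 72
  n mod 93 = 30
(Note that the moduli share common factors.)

178311

gcd(387, 159) = 3 and 3 | (72 − 291), so the pair is consistent; merging gives n ≡ 14223 (mod 20511), where 20511 = lcm(387, 159).
gcd(20511, 93) = 3 and 3 | (30 − 14223), so the pair is consistent; merging gives n ≡ 178311 (mod 635841), where 635841 = lcm(20511, 93).
The solution is unique modulo lcm(387, 159, 93) = 635841.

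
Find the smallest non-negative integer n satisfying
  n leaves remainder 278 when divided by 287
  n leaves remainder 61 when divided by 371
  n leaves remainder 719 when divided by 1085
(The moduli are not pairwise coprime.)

gcd(287, 371) = 7 and 7 | (61 − 278), so the pair is consistent; merging gives n ≡ 2287 (mod 15211), where 15211 = lcm(287, 371).
gcd(15211, 1085) = 7 and 7 | (719 − 2287), so the pair is consistent; merging gives n ≡ 2010139 (mod 2357705), where 2357705 = lcm(15211, 1085).
The solution is unique modulo lcm(287, 371, 1085) = 2357705.

2010139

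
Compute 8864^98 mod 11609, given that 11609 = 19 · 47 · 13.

Mod 19: 8864 ≡ 10; by Fermat, exponent reduces to 98 mod 18 = 8; 10^8 ≡ 17 (mod 19).
Mod 47: 8864 ≡ 28; by Fermat, exponent reduces to 98 mod 46 = 6; 28^6 ≡ 9 (mod 47).
Mod 13: 8864 ≡ 11; by Fermat, exponent reduces to 98 mod 12 = 2; 11^2 ≡ 4 (mod 13).
Combine by CRT: x ≡ 17 (mod 19), x ≡ 9 (mod 47), x ≡ 4 (mod 13) ⇒ x ≡ 3722 (mod 11609).

3722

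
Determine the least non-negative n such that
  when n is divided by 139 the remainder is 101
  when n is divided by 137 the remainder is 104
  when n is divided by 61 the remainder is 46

The moduli are pairwise coprime; M = 139·137·61 = 1161623.
M/139 = 8357; 8357 ≡ 17 (mod 139); 17·90 ≡ 1, so inverse 90.
M/137 = 8479; 8479 ≡ 122 (mod 137); 122·73 ≡ 1, so inverse 73.
M/61 = 19043; 19043 ≡ 11 (mod 61); 11·50 ≡ 1, so inverse 50.
n ≡ 101·8357·90 + 104·8479·73 + 46·19043·50 = 184136598.
184136598 mod 1161623 = 600164.

600164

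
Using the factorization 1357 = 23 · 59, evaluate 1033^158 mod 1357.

Mod 23: 1033 ≡ 21; by Fermat, exponent reduces to 158 mod 22 = 4; 21^4 ≡ 16 (mod 23).
Mod 59: 1033 ≡ 30; by Fermat, exponent reduces to 158 mod 58 = 42; 30^42 ≡ 46 (mod 59).
Combine by CRT: x ≡ 16 (mod 23), x ≡ 46 (mod 59) ⇒ x ≡ 223 (mod 1357).

223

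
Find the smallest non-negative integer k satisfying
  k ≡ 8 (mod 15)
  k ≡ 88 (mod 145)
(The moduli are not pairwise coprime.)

gcd(15, 145) = 5 and 5 | (88 − 8), so the pair is consistent; merging gives k ≡ 233 (mod 435), where 435 = lcm(15, 145).
The solution is unique modulo lcm(15, 145) = 435.

233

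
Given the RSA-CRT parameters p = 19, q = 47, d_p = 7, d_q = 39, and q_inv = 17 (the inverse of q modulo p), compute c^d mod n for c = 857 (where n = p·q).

185

m₁ = c^(d_p) mod p: c ≡ 2 (mod 19), and 2^7 mod 19 = 14.
m₂ = c^(d_q) mod q: c ≡ 11 (mod 47), and 11^39 mod 47 = 44.
h = q_inv·(m₁ − m₂) mod p = 17·(14 − 44) mod 19 = 3.
m = m₂ + h·q = 44 + 3·47 = 185.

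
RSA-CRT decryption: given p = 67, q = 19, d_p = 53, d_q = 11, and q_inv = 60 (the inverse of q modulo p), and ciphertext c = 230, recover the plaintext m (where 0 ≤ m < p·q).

908

m₁ = c^(d_p) mod p: c ≡ 29 (mod 67), and 29^53 mod 67 = 37.
m₂ = c^(d_q) mod q: c ≡ 2 (mod 19), and 2^11 mod 19 = 15.
h = q_inv·(m₁ − m₂) mod p = 60·(37 − 15) mod 67 = 47.
m = m₂ + h·q = 15 + 47·19 = 908.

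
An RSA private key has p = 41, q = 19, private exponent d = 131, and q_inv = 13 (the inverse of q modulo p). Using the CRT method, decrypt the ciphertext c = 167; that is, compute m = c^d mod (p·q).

d_p = d mod (p−1) = 131 mod 40 = 11; d_q = d mod (q−1) = 5.
m₁ = c^(d_p) mod p: c ≡ 3 (mod 41), and 3^11 mod 41 = 27.
m₂ = c^(d_q) mod q: c ≡ 15 (mod 19), and 15^5 mod 19 = 2.
h = q_inv·(m₁ − m₂) mod p = 13·(27 − 2) mod 41 = 38.
m = m₂ + h·q = 2 + 38·19 = 724.

724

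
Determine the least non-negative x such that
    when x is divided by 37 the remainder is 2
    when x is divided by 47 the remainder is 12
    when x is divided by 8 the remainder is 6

5182

From x ≡ 2 (mod 37) write x = 2 + 37t. Substituting into x ≡ 12 (mod 47) gives 37t ≡ 10 (mod 47), and since 37⁻¹ ≡ 14 (mod 47), t ≡ 46. Hence x ≡ 2 + 37·46 = 1704 (mod 1739).
From x ≡ 1704 (mod 1739) write x = 1704 + 1739t. Substituting into x ≡ 6 (mod 8) gives 1739t ≡ 6 (mod 8), and since 3⁻¹ ≡ 3 (mod 8), t ≡ 2. Hence x ≡ 1704 + 1739·2 = 5182 (mod 13912).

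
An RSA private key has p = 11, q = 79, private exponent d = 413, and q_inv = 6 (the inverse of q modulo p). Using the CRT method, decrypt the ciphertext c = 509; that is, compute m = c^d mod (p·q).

60

d_p = d mod (p−1) = 413 mod 10 = 3; d_q = d mod (q−1) = 23.
m₁ = c^(d_p) mod p: c ≡ 3 (mod 11), and 3^3 mod 11 = 5.
m₂ = c^(d_q) mod q: c ≡ 35 (mod 79), and 35^23 mod 79 = 60.
h = q_inv·(m₁ − m₂) mod p = 6·(5 − 60) mod 11 = 0.
m = m₂ + h·q = 60 + 0·79 = 60.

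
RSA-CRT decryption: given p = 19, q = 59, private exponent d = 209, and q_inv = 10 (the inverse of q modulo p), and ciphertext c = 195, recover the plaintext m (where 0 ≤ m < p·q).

804

d_p = d mod (p−1) = 209 mod 18 = 11; d_q = d mod (q−1) = 35.
m₁ = c^(d_p) mod p: c ≡ 5 (mod 19), and 5^11 mod 19 = 6.
m₂ = c^(d_q) mod q: c ≡ 18 (mod 59), and 18^35 mod 59 = 37.
h = q_inv·(m₁ − m₂) mod p = 10·(6 − 37) mod 19 = 13.
m = m₂ + h·q = 37 + 13·59 = 804.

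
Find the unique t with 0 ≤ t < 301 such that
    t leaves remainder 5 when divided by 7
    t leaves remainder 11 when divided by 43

54

Combine the congruences pairwise.
From t ≡ 5 (mod 7) write t = 5 + 7s. Substituting into t ≡ 11 (mod 43) gives 7s ≡ 6 (mod 43), and since 7⁻¹ ≡ 37 (mod 43), s ≡ 7. Hence t ≡ 5 + 7·7 = 54 (mod 301).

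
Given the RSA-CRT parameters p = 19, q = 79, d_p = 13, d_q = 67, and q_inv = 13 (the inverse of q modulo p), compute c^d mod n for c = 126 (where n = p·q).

m₁ = c^(d_p) mod p: c ≡ 12 (mod 19), and 12^13 mod 19 = 12.
m₂ = c^(d_q) mod q: c ≡ 47 (mod 79), and 47^67 mod 79 = 7.
h = q_inv·(m₁ − m₂) mod p = 13·(12 − 7) mod 19 = 8.
m = m₂ + h·q = 7 + 8·79 = 639.

639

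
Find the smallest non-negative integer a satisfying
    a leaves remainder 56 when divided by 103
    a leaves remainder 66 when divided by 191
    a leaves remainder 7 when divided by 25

439557

The moduli are pairwise coprime; N = 103·191·25 = 491825.
N/103 = 4775; 4775 ≡ 37 (mod 103); 37·39 ≡ 1, so inverse 39.
N/191 = 2575; 2575 ≡ 92 (mod 191); 92·27 ≡ 1, so inverse 27.
N/25 = 19673; 19673 ≡ 23 (mod 25); 23·12 ≡ 1, so inverse 12.
a ≡ 56·4775·39 + 66·2575·27 + 7·19673·12 = 16669782.
16669782 mod 491825 = 439557.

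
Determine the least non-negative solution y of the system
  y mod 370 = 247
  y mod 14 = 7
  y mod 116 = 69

112357

gcd(370, 14) = 2 and 2 | (7 − 247), so the pair is consistent; merging gives y ≡ 987 (mod 2590), where 2590 = lcm(370, 14).
gcd(2590, 116) = 2 and 2 | (69 − 987), so the pair is consistent; merging gives y ≡ 112357 (mod 150220), where 150220 = lcm(2590, 116).
The solution is unique modulo lcm(370, 14, 116) = 150220.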